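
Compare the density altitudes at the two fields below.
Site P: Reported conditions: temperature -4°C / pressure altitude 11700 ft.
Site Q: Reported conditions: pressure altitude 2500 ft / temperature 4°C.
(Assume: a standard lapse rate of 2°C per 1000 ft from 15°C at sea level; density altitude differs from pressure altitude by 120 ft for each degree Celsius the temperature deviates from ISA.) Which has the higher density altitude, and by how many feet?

Site P by 10448 ft

Site P: ISA temp = -8.4°C, deviation +4.4°C, DA = 11700 + 120 × 4.4 = 12228 ft.
Site Q: ISA temp = 10°C, deviation -6°C, DA = 2500 + 120 × (-6) = 1780 ft.
Site P is higher by 12228 − 1780 = 10448 ft.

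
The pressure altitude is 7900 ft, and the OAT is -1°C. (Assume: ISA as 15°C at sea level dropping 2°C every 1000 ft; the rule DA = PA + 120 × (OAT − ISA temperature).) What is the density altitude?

ISA temperature at 7900 ft = 15 − 2 × (7900/1000) = -0.8°C.
ISA deviation = -1 − (-0.8) = -0.2°C.
Density altitude = 7900 + 120 × (-0.2) = 7900 + (-24) = 7876 ft.

7876 ft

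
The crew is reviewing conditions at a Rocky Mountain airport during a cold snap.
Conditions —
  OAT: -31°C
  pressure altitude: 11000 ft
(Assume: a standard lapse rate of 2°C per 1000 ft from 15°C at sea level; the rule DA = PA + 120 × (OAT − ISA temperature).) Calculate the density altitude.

ISA temperature at 11000 ft = 15 − 2 × (11000/1000) = -7°C.
ISA deviation = -31 − (-7) = -24°C.
Density altitude = 11000 + 120 × (-24) = 11000 + (-2880) = 8120 ft.

8120 ft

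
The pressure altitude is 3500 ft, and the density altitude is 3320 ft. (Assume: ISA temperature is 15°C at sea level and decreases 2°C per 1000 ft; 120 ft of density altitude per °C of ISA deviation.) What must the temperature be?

6.5°C

Density altitude − pressure altitude = 3320 − 3500 = -180 ft.
At 120 ft/°C that is an ISA deviation of -180/120 = -1.5°C.
ISA temperature at 3500 ft = 15 − 2 × (3500/1000) = 8°C.
OAT = ISA + deviation = 8 + (-1.5) = 6.5°C.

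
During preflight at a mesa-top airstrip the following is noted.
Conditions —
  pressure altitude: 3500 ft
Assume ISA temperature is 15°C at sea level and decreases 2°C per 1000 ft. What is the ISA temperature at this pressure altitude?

ISA temperature = 15 − 2 × (3500/1000) = 15 − 7 = 8°C.

8°C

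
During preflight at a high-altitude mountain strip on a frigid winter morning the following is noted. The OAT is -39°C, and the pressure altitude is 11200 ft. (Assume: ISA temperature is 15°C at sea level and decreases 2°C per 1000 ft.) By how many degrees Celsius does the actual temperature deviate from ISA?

ISA temperature at 11200 ft = 15 − 2 × (11200/1000) = -7.4°C.
Deviation = OAT − ISA = -39 − (-7.4) = -31.6°C.

ISA-31.6°C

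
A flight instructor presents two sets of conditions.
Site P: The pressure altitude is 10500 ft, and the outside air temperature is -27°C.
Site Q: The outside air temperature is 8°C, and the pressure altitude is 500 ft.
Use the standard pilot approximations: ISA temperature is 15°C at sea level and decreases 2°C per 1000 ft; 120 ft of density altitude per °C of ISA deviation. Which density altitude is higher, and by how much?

Site P by 8200 ft

Site P: ISA temp = -6°C, deviation -21°C, DA = 10500 + 120 × (-21) = 7980 ft.
Site Q: ISA temp = 14°C, deviation -6°C, DA = 500 + 120 × (-6) = -220 ft.
Site P is higher by 7980 − (-220) = 8200 ft.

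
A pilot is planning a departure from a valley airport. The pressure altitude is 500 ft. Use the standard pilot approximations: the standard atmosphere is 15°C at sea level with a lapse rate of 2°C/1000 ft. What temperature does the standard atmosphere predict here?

ISA temperature = 15 − 2 × (500/1000) = 15 − 1 = 14°C.

14°C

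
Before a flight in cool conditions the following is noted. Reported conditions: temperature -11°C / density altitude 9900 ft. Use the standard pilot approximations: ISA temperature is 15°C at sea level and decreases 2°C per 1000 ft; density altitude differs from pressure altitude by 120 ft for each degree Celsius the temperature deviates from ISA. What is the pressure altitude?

10500 ft

DA = PA + 120 × (OAT − (15 − 2·PA/1000)) = PA + 120·OAT − 1800 + 0.24·PA = 1.24·PA + 120·OAT − 1800.
So 1.24·PA = 9900 − 120 × (-11) + 1800 = 13020.
PA = 13020 / 1.24 = 10500 ft.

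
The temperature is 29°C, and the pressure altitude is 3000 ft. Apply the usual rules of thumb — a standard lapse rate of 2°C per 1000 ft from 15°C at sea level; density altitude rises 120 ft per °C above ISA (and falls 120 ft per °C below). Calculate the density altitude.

ISA temperature at 3000 ft = 15 − 2 × (3000/1000) = 9°C.
ISA deviation = 29 − 9 = +20°C.
Density altitude = 3000 + 120 × (20) = 3000 + (+2400) = 5400 ft.

5400 ft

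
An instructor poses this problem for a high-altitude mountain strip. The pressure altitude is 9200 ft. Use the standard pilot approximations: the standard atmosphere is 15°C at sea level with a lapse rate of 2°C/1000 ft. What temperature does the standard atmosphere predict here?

ISA temperature = 15 − 2 × (9200/1000) = 15 − 18.4 = -3.4°C.

-3.4°C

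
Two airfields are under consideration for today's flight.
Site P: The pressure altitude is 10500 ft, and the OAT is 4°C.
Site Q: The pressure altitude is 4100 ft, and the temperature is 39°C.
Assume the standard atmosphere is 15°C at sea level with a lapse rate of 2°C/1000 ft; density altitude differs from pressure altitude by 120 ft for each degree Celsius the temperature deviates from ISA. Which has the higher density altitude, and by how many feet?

Site P: ISA temp = -6°C, deviation +10°C, DA = 10500 + 120 × 10 = 11700 ft.
Site Q: ISA temp = 6.8°C, deviation +32.2°C, DA = 4100 + 120 × 32.2 = 7964 ft.
Site P is higher by 11700 − 7964 = 3736 ft.

Site P by 3736 ft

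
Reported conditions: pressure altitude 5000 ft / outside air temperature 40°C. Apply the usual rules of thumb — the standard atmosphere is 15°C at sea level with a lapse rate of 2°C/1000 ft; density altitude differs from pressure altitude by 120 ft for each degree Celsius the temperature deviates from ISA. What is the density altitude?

9200 ft

ISA temperature at 5000 ft = 15 − 2 × (5000/1000) = 5°C.
ISA deviation = 40 − 5 = +35°C.
Density altitude = 5000 + 120 × (35) = 5000 + (+4200) = 9200 ft.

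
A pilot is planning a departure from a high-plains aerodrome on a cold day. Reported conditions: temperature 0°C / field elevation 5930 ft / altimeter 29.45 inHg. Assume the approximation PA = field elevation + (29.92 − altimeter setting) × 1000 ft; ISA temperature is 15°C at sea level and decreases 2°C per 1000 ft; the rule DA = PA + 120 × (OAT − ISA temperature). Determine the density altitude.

Pressure altitude = 5930 + (29.92 − 29.45) × 1000 = 5930 + (+470) = 6400 ft.
ISA temperature at 6400 ft = 15 − 2 × (6400/1000) = 2.2°C.
ISA deviation = 0 − 2.2 = -2.2°C.
Density altitude = 6400 + 120 × (-2.2) = 6136 ft.

6136 ft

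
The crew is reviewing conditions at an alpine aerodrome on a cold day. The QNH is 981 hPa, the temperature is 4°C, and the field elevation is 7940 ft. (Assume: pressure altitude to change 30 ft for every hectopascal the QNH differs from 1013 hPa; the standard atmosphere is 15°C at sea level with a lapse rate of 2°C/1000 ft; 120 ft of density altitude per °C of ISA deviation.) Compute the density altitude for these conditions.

Pressure altitude = 7940 + (1013 − 981) × 30 = 7940 + (+960) = 8900 ft.
ISA temperature at 8900 ft = 15 − 2 × (8900/1000) = -2.8°C.
ISA deviation = 4 − (-2.8) = +6.8°C.
Density altitude = 8900 + 120 × (6.8) = 9716 ft.

9716 ft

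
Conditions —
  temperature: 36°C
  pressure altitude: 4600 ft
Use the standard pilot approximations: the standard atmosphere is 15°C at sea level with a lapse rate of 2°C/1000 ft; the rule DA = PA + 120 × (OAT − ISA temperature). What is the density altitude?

8224 ft

ISA temperature at 4600 ft = 15 − 2 × (4600/1000) = 5.8°C.
ISA deviation = 36 − 5.8 = +30.2°C.
Density altitude = 4600 + 120 × (30.2) = 4600 + (+3624) = 8224 ft.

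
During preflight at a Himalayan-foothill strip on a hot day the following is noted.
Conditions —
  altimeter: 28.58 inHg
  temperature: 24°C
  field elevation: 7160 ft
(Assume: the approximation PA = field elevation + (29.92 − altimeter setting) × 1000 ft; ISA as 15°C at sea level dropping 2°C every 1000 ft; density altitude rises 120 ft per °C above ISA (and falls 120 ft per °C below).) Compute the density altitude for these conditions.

11620 ft

Pressure altitude = 7160 + (29.92 − 28.58) × 1000 = 7160 + (+1340) = 8500 ft.
ISA temperature at 8500 ft = 15 − 2 × (8500/1000) = -2°C.
ISA deviation = 24 − (-2) = +26°C.
Density altitude = 8500 + 120 × (26) = 11620 ft.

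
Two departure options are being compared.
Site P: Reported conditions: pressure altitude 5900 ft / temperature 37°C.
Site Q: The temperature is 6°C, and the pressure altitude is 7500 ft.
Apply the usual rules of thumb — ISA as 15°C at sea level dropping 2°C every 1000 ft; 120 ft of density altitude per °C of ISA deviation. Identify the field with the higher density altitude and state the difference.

Site P by 1736 ft

Site P: ISA temp = 3.2°C, deviation +33.8°C, DA = 5900 + 120 × 33.8 = 9956 ft.
Site Q: ISA temp = 0°C, deviation +6°C, DA = 7500 + 120 × 6 = 8220 ft.
Site P is higher by 9956 − 8220 = 1736 ft.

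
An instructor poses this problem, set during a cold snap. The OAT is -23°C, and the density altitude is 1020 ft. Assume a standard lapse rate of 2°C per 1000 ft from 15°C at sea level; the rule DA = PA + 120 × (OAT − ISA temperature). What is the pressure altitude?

4500 ft

DA = PA + 120 × (OAT − (15 − 2·PA/1000)) = PA + 120·OAT − 1800 + 0.24·PA = 1.24·PA + 120·OAT − 1800.
So 1.24·PA = 1020 − 120 × (-23) + 1800 = 5580.
PA = 5580 / 1.24 = 4500 ft.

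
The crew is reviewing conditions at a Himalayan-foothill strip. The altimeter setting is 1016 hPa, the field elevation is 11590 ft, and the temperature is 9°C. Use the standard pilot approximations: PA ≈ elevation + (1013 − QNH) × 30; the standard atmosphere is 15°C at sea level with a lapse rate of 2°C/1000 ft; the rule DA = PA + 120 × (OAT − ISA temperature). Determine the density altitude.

13540 ft

Pressure altitude = 11590 + (1013 − 1016) × 30 = 11590 + (-90) = 11500 ft.
ISA temperature at 11500 ft = 15 − 2 × (11500/1000) = -8°C.
ISA deviation = 9 − (-8) = +17°C.
Density altitude = 11500 + 120 × (17) = 13540 ft.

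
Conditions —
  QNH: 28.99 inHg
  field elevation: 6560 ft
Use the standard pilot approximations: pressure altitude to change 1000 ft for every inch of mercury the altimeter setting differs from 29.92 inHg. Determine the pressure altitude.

7490 ft

Pressure correction = (29.92 − 28.99) × 1000 = +930 ft.
Pressure altitude = 6560 + (+930) = 7490 ft.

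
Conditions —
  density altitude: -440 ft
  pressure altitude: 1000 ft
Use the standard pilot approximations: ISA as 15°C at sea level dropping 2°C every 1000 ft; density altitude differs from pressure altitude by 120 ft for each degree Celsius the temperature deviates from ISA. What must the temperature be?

1°C

Density altitude − pressure altitude = -440 − 1000 = -1440 ft.
At 120 ft/°C that is an ISA deviation of -1440/120 = -12°C.
ISA temperature at 1000 ft = 15 − 2 × (1000/1000) = 13°C.
OAT = ISA + deviation = 13 + (-12) = 1°C.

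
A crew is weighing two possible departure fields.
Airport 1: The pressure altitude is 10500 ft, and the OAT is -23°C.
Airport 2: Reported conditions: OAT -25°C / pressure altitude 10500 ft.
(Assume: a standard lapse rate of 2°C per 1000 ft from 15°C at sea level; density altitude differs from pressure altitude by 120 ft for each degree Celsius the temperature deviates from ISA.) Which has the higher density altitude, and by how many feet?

Airport 1: ISA temp = -6°C, deviation -17°C, DA = 10500 + 120 × (-17) = 8460 ft.
Airport 2: ISA temp = -6°C, deviation -19°C, DA = 10500 + 120 × (-19) = 8220 ft.
Airport 1 is higher by 8460 − 8220 = 240 ft.

Airport 1 by 240 ft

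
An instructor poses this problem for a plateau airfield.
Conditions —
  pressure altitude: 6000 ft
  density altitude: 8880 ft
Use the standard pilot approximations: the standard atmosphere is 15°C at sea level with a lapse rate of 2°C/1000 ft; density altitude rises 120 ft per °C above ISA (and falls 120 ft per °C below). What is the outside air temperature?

Density altitude − pressure altitude = 8880 − 6000 = +2880 ft.
At 120 ft/°C that is an ISA deviation of 2880/120 = +24°C.
ISA temperature at 6000 ft = 15 − 2 × (6000/1000) = 3°C.
OAT = ISA + deviation = 3 + (+24) = 27°C.

27°C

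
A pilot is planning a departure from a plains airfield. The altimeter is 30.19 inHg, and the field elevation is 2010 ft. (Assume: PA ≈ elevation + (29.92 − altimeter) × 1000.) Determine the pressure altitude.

Pressure correction = (29.92 − 30.19) × 1000 = -270 ft.
Pressure altitude = 2010 + (-270) = 1740 ft.

1740 ft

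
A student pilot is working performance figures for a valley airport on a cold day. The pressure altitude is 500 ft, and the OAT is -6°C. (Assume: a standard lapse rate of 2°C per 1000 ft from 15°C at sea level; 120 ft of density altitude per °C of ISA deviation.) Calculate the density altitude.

-1900 ft

ISA temperature at 500 ft = 15 − 2 × (500/1000) = 14°C.
ISA deviation = -6 − 14 = -20°C.
Density altitude = 500 + 120 × (-20) = 500 + (-2400) = -1900 ft.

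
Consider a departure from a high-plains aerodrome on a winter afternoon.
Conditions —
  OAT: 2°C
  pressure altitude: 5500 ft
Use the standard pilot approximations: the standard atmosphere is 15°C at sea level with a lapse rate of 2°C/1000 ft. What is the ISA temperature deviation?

ISA temperature at 5500 ft = 15 − 2 × (5500/1000) = 4°C.
Deviation = OAT − ISA = 2 − 4 = -2°C.

ISA-2°C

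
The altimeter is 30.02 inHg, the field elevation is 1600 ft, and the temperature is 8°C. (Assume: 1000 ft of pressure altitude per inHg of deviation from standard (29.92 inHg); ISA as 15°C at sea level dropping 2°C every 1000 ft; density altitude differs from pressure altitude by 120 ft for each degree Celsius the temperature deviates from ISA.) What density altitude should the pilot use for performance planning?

1020 ft

Pressure altitude = 1600 + (29.92 − 30.02) × 1000 = 1600 + (-100) = 1500 ft.
ISA temperature at 1500 ft = 15 − 2 × (1500/1000) = 12°C.
ISA deviation = 8 − 12 = -4°C.
Density altitude = 1500 + 120 × (-4) = 1020 ft.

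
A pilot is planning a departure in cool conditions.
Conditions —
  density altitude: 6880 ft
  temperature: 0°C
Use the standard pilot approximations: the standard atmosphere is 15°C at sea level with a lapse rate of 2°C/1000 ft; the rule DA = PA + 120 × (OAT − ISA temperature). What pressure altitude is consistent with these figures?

DA = PA + 120 × (OAT − (15 − 2·PA/1000)) = PA + 120·OAT − 1800 + 0.24·PA = 1.24·PA + 120·OAT − 1800.
So 1.24·PA = 6880 − 120 × 0 + 1800 = 8680.
PA = 8680 / 1.24 = 7000 ft.

7000 ft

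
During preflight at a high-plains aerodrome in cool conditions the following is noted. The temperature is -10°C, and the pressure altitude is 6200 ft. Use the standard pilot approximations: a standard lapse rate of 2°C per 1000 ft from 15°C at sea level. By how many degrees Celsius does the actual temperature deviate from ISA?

ISA temperature at 6200 ft = 15 − 2 × (6200/1000) = 2.6°C.
Deviation = OAT − ISA = -10 − 2.6 = -12.6°C.

ISA-12.6°C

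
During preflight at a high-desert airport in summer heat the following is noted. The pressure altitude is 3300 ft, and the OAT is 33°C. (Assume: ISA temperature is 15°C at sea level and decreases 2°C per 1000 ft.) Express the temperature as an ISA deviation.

ISA+24.6°C

ISA temperature at 3300 ft = 15 − 2 × (3300/1000) = 8.4°C.
Deviation = OAT − ISA = 33 − 8.4 = +24.6°C.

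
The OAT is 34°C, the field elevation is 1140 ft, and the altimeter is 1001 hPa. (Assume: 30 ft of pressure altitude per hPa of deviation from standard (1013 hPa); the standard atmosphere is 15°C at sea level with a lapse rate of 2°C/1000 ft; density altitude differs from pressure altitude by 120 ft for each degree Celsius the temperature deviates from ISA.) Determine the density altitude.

4140 ft

Pressure altitude = 1140 + (1013 − 1001) × 30 = 1140 + (+360) = 1500 ft.
ISA temperature at 1500 ft = 15 − 2 × (1500/1000) = 12°C.
ISA deviation = 34 − 12 = +22°C.
Density altitude = 1500 + 120 × (22) = 4140 ft.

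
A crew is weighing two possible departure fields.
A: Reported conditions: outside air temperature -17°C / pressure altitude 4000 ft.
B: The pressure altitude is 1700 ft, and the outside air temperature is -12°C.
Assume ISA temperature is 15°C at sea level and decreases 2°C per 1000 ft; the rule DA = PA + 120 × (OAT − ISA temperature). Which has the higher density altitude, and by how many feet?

A: ISA temp = 7°C, deviation -24°C, DA = 4000 + 120 × (-24) = 1120 ft.
B: ISA temp = 11.6°C, deviation -23.6°C, DA = 1700 + 120 × (-23.6) = -1132 ft.
A is higher by 1120 − (-1132) = 2252 ft.

A by 2252 ft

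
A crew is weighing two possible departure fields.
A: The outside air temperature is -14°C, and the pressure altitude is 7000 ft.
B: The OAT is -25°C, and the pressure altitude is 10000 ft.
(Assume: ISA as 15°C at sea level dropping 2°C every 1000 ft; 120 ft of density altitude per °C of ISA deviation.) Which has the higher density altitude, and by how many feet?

B by 2400 ft

A: ISA temp = 1°C, deviation -15°C, DA = 7000 + 120 × (-15) = 5200 ft.
B: ISA temp = -5°C, deviation -20°C, DA = 10000 + 120 × (-20) = 7600 ft.
B is higher by 7600 − 5200 = 2400 ft.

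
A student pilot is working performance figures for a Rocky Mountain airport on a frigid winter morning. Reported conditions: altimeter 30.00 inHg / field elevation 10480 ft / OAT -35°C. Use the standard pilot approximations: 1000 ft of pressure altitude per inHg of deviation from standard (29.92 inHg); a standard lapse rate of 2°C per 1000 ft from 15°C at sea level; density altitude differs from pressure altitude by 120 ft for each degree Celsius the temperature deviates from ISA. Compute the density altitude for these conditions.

6896 ft

Pressure altitude = 10480 + (29.92 − 30.00) × 1000 = 10480 + (-80) = 10400 ft.
ISA temperature at 10400 ft = 15 − 2 × (10400/1000) = -5.8°C.
ISA deviation = -35 − (-5.8) = -29.2°C.
Density altitude = 10400 + 120 × (-29.2) = 6896 ft.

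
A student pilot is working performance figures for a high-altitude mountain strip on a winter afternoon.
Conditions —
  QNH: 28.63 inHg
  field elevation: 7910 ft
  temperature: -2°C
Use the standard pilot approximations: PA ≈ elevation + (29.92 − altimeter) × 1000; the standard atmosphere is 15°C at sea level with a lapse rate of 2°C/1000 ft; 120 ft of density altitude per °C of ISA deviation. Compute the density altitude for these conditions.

9368 ft

Pressure altitude = 7910 + (29.92 − 28.63) × 1000 = 7910 + (+1290) = 9200 ft.
ISA temperature at 9200 ft = 15 − 2 × (9200/1000) = -3.4°C.
ISA deviation = -2 − (-3.4) = +1.4°C.
Density altitude = 9200 + 120 × (1.4) = 9368 ft.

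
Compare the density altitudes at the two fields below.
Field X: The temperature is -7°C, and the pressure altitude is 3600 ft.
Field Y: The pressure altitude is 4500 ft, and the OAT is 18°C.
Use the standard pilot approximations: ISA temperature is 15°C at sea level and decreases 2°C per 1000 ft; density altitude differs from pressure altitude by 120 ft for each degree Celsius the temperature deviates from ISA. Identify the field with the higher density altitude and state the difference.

Field X: ISA temp = 7.8°C, deviation -14.8°C, DA = 3600 + 120 × (-14.8) = 1824 ft.
Field Y: ISA temp = 6°C, deviation +12°C, DA = 4500 + 120 × 12 = 5940 ft.
Field Y is higher by 5940 − 1824 = 4116 ft.

Field Y by 4116 ft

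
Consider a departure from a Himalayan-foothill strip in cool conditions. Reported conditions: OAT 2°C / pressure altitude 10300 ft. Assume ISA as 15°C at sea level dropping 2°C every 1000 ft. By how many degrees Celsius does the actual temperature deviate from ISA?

ISA+7.6°C

ISA temperature at 10300 ft = 15 − 2 × (10300/1000) = -5.6°C.
Deviation = OAT − ISA = 2 − (-5.6) = +7.6°C.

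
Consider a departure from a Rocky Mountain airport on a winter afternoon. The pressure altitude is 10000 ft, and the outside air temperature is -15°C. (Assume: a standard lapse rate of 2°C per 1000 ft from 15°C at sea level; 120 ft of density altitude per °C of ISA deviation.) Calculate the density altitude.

8800 ft

ISA temperature at 10000 ft = 15 − 2 × (10000/1000) = -5°C.
ISA deviation = -15 − (-5) = -10°C.
Density altitude = 10000 + 120 × (-10) = 10000 + (-1200) = 8800 ft.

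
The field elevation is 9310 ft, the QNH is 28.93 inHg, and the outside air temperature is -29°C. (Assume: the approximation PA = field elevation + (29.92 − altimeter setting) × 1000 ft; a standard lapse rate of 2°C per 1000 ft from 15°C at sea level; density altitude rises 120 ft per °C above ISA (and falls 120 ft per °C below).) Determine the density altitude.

7492 ft

Pressure altitude = 9310 + (29.92 − 28.93) × 1000 = 9310 + (+990) = 10300 ft.
ISA temperature at 10300 ft = 15 − 2 × (10300/1000) = -5.6°C.
ISA deviation = -29 − (-5.6) = -23.4°C.
Density altitude = 10300 + 120 × (-23.4) = 7492 ft.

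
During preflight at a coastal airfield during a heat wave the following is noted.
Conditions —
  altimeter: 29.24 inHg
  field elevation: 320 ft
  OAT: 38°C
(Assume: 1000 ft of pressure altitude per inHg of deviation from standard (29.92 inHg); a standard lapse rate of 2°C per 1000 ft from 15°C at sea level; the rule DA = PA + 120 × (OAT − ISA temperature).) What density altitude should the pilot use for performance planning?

4000 ft

Pressure altitude = 320 + (29.92 − 29.24) × 1000 = 320 + (+680) = 1000 ft.
ISA temperature at 1000 ft = 15 − 2 × (1000/1000) = 13°C.
ISA deviation = 38 − 13 = +25°C.
Density altitude = 1000 + 120 × (25) = 4000 ft.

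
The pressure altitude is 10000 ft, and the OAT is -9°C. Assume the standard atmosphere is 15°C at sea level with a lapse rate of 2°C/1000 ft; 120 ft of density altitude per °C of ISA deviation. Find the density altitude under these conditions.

ISA temperature at 10000 ft = 15 − 2 × (10000/1000) = -5°C.
ISA deviation = -9 − (-5) = -4°C.
Density altitude = 10000 + 120 × (-4) = 10000 + (-480) = 9520 ft.

9520 ft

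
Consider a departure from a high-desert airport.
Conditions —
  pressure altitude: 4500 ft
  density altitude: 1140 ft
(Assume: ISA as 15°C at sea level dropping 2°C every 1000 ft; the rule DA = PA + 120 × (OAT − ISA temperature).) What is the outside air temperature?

-22°C

Density altitude − pressure altitude = 1140 − 4500 = -3360 ft.
At 120 ft/°C that is an ISA deviation of -3360/120 = -28°C.
ISA temperature at 4500 ft = 15 − 2 × (4500/1000) = 6°C.
OAT = ISA + deviation = 6 + (-28) = -22°C.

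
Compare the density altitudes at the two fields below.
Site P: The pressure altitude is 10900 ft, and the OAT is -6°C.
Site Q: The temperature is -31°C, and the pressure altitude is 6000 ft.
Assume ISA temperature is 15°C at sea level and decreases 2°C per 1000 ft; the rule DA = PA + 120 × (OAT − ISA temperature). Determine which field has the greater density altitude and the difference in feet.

Site P: ISA temp = -6.8°C, deviation +0.8°C, DA = 10900 + 120 × 0.8 = 10996 ft.
Site Q: ISA temp = 3°C, deviation -34°C, DA = 6000 + 120 × (-34) = 1920 ft.
Site P is higher by 10996 − 1920 = 9076 ft.

Site P by 9076 ft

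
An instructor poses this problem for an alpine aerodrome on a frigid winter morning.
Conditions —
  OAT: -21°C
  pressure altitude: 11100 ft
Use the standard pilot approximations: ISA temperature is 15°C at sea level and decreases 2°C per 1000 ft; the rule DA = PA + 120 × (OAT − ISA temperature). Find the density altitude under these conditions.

9444 ft

ISA temperature at 11100 ft = 15 − 2 × (11100/1000) = -7.2°C.
ISA deviation = -21 − (-7.2) = -13.8°C.
Density altitude = 11100 + 120 × (-13.8) = 11100 + (-1656) = 9444 ft.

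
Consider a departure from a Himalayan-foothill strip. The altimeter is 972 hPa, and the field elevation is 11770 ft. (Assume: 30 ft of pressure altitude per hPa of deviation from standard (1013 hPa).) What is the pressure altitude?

Pressure correction = (1013 − 972) × 30 = +1230 ft.
Pressure altitude = 11770 + (+1230) = 13000 ft.

13000 ft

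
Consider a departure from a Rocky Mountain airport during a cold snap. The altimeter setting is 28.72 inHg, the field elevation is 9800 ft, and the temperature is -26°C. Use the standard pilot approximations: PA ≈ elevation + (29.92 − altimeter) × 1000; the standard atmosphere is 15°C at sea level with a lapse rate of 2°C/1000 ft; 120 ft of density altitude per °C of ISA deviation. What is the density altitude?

8720 ft

Pressure altitude = 9800 + (29.92 − 28.72) × 1000 = 9800 + (+1200) = 11000 ft.
ISA temperature at 11000 ft = 15 − 2 × (11000/1000) = -7°C.
ISA deviation = -26 − (-7) = -19°C.
Density altitude = 11000 + 120 × (-19) = 8720 ft.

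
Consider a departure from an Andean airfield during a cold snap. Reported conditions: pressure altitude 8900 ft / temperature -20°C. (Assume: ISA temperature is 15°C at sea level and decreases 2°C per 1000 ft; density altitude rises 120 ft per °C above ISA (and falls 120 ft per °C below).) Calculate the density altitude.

ISA temperature at 8900 ft = 15 − 2 × (8900/1000) = -2.8°C.
ISA deviation = -20 − (-2.8) = -17.2°C.
Density altitude = 8900 + 120 × (-17.2) = 8900 + (-2064) = 6836 ft.

6836 ft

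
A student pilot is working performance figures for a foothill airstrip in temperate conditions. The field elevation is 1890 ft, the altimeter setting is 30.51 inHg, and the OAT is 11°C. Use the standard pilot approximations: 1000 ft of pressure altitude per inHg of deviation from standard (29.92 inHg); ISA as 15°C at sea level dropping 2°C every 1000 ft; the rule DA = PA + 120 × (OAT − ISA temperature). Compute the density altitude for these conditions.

1132 ft

Pressure altitude = 1890 + (29.92 − 30.51) × 1000 = 1890 + (-590) = 1300 ft.
ISA temperature at 1300 ft = 15 − 2 × (1300/1000) = 12.4°C.
ISA deviation = 11 − 12.4 = -1.4°C.
Density altitude = 1300 + 120 × (-1.4) = 1132 ft.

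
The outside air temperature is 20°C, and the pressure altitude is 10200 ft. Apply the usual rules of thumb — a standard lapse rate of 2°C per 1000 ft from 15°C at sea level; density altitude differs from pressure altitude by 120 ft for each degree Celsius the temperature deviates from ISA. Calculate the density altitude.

ISA temperature at 10200 ft = 15 − 2 × (10200/1000) = -5.4°C.
ISA deviation = 20 − (-5.4) = +25.4°C.
Density altitude = 10200 + 120 × (25.4) = 10200 + (+3048) = 13248 ft.

13248 ft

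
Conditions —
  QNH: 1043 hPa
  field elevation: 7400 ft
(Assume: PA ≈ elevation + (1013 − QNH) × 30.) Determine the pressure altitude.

Pressure correction = (1013 − 1043) × 30 = -900 ft.
Pressure altitude = 7400 + (-900) = 6500 ft.

6500 ft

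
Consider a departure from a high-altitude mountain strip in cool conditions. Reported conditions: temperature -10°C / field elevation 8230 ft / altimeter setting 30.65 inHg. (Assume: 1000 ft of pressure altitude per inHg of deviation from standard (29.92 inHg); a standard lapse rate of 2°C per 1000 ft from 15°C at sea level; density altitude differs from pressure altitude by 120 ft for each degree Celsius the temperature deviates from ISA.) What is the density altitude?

6300 ft

Pressure altitude = 8230 + (29.92 − 30.65) × 1000 = 8230 + (-730) = 7500 ft.
ISA temperature at 7500 ft = 15 − 2 × (7500/1000) = 0°C.
ISA deviation = -10 − 0 = -10°C.
Density altitude = 7500 + 120 × (-10) = 6300 ft.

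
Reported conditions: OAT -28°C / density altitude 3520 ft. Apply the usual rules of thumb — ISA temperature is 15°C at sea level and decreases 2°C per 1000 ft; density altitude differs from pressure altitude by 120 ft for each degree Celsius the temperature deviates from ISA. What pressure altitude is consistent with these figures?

7000 ft

DA = PA + 120 × (OAT − (15 − 2·PA/1000)) = PA + 120·OAT − 1800 + 0.24·PA = 1.24·PA + 120·OAT − 1800.
So 1.24·PA = 3520 − 120 × (-28) + 1800 = 8680.
PA = 8680 / 1.24 = 7000 ft.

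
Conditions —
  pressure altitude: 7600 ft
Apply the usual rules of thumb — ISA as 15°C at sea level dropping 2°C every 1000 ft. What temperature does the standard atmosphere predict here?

-0.2°C

ISA temperature = 15 − 2 × (7600/1000) = 15 − 15.2 = -0.2°C.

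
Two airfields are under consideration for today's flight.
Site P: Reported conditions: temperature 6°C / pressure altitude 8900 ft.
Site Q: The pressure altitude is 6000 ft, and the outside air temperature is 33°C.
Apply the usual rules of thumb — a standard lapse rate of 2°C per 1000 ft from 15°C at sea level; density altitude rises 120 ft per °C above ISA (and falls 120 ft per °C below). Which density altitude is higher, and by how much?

Site P by 356 ft

Site P: ISA temp = -2.8°C, deviation +8.8°C, DA = 8900 + 120 × 8.8 = 9956 ft.
Site Q: ISA temp = 3°C, deviation +30°C, DA = 6000 + 120 × 30 = 9600 ft.
Site P is higher by 9956 − 9600 = 356 ft.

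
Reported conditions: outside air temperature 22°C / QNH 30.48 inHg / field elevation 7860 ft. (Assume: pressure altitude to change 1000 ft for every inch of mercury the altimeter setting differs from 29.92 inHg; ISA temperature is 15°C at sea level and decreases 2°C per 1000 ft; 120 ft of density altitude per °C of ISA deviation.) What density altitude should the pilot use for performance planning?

9892 ft

Pressure altitude = 7860 + (29.92 − 30.48) × 1000 = 7860 + (-560) = 7300 ft.
ISA temperature at 7300 ft = 15 − 2 × (7300/1000) = 0.4°C.
ISA deviation = 22 − 0.4 = +21.6°C.
Density altitude = 7300 + 120 × (21.6) = 9892 ft.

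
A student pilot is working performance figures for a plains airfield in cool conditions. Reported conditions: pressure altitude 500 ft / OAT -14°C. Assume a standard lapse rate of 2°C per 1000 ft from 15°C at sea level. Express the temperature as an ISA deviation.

ISA-28°C

ISA temperature at 500 ft = 15 − 2 × (500/1000) = 14°C.
Deviation = OAT − ISA = -14 − 14 = -28°C.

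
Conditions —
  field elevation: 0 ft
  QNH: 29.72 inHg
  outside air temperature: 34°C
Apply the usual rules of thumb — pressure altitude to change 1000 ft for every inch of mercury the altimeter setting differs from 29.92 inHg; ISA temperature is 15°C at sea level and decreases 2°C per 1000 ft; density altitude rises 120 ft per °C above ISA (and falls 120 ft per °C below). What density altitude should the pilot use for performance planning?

Pressure altitude = 0 + (29.92 − 29.72) × 1000 = 0 + (+200) = 200 ft.
ISA temperature at 200 ft = 15 − 2 × (200/1000) = 14.6°C.
ISA deviation = 34 − 14.6 = +19.4°C.
Density altitude = 200 + 120 × (19.4) = 2528 ft.

2528 ft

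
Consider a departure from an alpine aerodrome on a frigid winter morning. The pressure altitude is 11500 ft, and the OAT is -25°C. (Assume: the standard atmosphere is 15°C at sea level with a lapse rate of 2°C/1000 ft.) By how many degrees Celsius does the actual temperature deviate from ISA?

ISA-17°C

ISA temperature at 11500 ft = 15 − 2 × (11500/1000) = -8°C.
Deviation = OAT − ISA = -25 − (-8) = -17°C.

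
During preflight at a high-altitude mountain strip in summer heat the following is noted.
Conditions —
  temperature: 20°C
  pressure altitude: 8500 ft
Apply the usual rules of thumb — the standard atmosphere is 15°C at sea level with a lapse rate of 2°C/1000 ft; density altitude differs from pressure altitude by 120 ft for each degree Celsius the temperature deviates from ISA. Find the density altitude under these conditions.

ISA temperature at 8500 ft = 15 − 2 × (8500/1000) = -2°C.
ISA deviation = 20 − (-2) = +22°C.
Density altitude = 8500 + 120 × (22) = 8500 + (+2640) = 11140 ft.

11140 ft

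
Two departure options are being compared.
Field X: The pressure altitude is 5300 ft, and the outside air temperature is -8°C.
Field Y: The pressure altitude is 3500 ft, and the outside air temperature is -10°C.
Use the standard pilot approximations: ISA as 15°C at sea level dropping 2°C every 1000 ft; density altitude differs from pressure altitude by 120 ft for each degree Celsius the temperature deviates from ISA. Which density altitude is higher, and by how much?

Field X: ISA temp = 4.4°C, deviation -12.4°C, DA = 5300 + 120 × (-12.4) = 3812 ft.
Field Y: ISA temp = 8°C, deviation -18°C, DA = 3500 + 120 × (-18) = 1340 ft.
Field X is higher by 3812 − 1340 = 2472 ft.

Field X by 2472 ft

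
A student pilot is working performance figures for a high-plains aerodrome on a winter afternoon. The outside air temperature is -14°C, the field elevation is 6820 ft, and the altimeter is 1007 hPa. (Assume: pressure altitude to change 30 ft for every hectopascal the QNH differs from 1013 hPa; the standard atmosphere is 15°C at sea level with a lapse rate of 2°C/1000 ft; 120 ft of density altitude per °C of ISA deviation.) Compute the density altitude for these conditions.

Pressure altitude = 6820 + (1013 − 1007) × 30 = 6820 + (+180) = 7000 ft.
ISA temperature at 7000 ft = 15 − 2 × (7000/1000) = 1°C.
ISA deviation = -14 − 1 = -15°C.
Density altitude = 7000 + 120 × (-15) = 5200 ft.

5200 ft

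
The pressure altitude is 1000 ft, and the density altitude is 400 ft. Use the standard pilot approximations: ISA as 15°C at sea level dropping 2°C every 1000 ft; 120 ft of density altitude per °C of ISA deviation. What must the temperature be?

8°C

Density altitude − pressure altitude = 400 − 1000 = -600 ft.
At 120 ft/°C that is an ISA deviation of -600/120 = -5°C.
ISA temperature at 1000 ft = 15 − 2 × (1000/1000) = 13°C.
OAT = ISA + deviation = 13 + (-5) = 8°C.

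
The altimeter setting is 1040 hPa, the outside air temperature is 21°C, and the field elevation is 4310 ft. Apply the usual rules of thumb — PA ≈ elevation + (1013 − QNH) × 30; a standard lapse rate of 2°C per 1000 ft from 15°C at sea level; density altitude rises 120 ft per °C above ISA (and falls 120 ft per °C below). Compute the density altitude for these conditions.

Pressure altitude = 4310 + (1013 − 1040) × 30 = 4310 + (-810) = 3500 ft.
ISA temperature at 3500 ft = 15 − 2 × (3500/1000) = 8°C.
ISA deviation = 21 − 8 = +13°C.
Density altitude = 3500 + 120 × (13) = 5060 ft.

5060 ft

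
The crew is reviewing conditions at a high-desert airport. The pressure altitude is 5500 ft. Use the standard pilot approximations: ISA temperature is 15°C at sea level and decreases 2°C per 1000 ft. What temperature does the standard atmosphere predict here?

4°C

ISA temperature = 15 − 2 × (5500/1000) = 15 − 11 = 4°C.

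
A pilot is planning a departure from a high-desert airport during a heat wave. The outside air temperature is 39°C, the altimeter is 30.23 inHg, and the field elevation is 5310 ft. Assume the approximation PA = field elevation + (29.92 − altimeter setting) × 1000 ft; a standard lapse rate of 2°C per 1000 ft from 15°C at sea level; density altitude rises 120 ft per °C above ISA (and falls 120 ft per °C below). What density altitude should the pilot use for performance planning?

9080 ft

Pressure altitude = 5310 + (29.92 − 30.23) × 1000 = 5310 + (-310) = 5000 ft.
ISA temperature at 5000 ft = 15 − 2 × (5000/1000) = 5°C.
ISA deviation = 39 − 5 = +34°C.
Density altitude = 5000 + 120 × (34) = 9080 ft.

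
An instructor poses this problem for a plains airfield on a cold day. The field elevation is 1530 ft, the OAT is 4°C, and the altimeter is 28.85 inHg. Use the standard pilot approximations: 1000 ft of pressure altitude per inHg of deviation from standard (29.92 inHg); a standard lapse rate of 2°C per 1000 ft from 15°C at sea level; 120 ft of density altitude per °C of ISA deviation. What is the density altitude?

Pressure altitude = 1530 + (29.92 − 28.85) × 1000 = 1530 + (+1070) = 2600 ft.
ISA temperature at 2600 ft = 15 − 2 × (2600/1000) = 9.8°C.
ISA deviation = 4 − 9.8 = -5.8°C.
Density altitude = 2600 + 120 × (-5.8) = 1904 ft.

1904 ft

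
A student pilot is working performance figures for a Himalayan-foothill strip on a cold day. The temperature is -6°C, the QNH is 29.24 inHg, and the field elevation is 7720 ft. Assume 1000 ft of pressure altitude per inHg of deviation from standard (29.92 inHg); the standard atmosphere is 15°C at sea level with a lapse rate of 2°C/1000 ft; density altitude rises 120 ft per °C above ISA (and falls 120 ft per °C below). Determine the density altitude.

7896 ft

Pressure altitude = 7720 + (29.92 − 29.24) × 1000 = 7720 + (+680) = 8400 ft.
ISA temperature at 8400 ft = 15 − 2 × (8400/1000) = -1.8°C.
ISA deviation = -6 − (-1.8) = -4.2°C.
Density altitude = 8400 + 120 × (-4.2) = 7896 ft.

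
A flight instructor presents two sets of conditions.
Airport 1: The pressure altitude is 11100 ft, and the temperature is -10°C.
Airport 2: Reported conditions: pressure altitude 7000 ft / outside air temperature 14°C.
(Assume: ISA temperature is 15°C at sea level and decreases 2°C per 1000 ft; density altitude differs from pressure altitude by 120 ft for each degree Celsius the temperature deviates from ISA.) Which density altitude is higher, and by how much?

Airport 1: ISA temp = -7.2°C, deviation -2.8°C, DA = 11100 + 120 × (-2.8) = 10764 ft.
Airport 2: ISA temp = 1°C, deviation +13°C, DA = 7000 + 120 × 13 = 8560 ft.
Airport 1 is higher by 10764 − 8560 = 2204 ft.

Airport 1 by 2204 ft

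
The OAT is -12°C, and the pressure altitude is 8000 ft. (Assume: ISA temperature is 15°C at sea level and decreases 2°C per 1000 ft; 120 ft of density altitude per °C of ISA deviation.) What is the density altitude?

6680 ft

ISA temperature at 8000 ft = 15 − 2 × (8000/1000) = -1°C.
ISA deviation = -12 − (-1) = -11°C.
Density altitude = 8000 + 120 × (-11) = 8000 + (-1320) = 6680 ft.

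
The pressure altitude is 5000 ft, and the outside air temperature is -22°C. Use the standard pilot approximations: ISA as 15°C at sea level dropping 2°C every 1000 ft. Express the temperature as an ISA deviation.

ISA temperature at 5000 ft = 15 − 2 × (5000/1000) = 5°C.
Deviation = OAT − ISA = -22 − 5 = -27°C.

ISA-27°C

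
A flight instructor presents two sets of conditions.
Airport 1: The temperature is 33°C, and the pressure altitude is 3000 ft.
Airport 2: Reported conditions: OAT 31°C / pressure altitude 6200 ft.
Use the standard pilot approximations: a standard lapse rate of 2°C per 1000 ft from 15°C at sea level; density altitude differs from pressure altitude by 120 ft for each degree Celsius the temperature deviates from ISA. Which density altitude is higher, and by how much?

Airport 1: ISA temp = 9°C, deviation +24°C, DA = 3000 + 120 × 24 = 5880 ft.
Airport 2: ISA temp = 2.6°C, deviation +28.4°C, DA = 6200 + 120 × 28.4 = 9608 ft.
Airport 2 is higher by 9608 − 5880 = 3728 ft.

Airport 2 by 3728 ft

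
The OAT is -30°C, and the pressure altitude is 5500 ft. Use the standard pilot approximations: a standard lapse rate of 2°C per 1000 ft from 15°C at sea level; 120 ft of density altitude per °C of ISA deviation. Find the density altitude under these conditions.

1420 ft

ISA temperature at 5500 ft = 15 − 2 × (5500/1000) = 4°C.
ISA deviation = -30 − 4 = -34°C.
Density altitude = 5500 + 120 × (-34) = 5500 + (-4080) = 1420 ft.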